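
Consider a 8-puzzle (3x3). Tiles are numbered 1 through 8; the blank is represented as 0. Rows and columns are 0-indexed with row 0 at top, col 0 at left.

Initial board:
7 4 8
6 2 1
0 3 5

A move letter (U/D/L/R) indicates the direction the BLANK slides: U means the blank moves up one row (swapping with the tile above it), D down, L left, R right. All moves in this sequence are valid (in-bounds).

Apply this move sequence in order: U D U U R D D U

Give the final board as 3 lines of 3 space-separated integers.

After move 1 (U):
7 4 8
0 2 1
6 3 5

After move 2 (D):
7 4 8
6 2 1
0 3 5

After move 3 (U):
7 4 8
0 2 1
6 3 5

After move 4 (U):
0 4 8
7 2 1
6 3 5

After move 5 (R):
4 0 8
7 2 1
6 3 5

After move 6 (D):
4 2 8
7 0 1
6 3 5

After move 7 (D):
4 2 8
7 3 1
6 0 5

After move 8 (U):
4 2 8
7 0 1
6 3 5

Answer: 4 2 8
7 0 1
6 3 5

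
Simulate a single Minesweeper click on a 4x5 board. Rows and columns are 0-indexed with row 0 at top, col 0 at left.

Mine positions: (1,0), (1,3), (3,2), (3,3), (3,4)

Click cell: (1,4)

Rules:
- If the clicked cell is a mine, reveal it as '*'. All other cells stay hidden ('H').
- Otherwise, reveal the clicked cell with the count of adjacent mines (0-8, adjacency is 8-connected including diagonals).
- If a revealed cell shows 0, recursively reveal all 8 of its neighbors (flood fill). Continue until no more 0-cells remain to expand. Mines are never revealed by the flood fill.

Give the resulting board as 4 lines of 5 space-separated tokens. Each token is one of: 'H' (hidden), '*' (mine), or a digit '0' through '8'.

H H H H H
H H H H 1
H H H H H
H H H H H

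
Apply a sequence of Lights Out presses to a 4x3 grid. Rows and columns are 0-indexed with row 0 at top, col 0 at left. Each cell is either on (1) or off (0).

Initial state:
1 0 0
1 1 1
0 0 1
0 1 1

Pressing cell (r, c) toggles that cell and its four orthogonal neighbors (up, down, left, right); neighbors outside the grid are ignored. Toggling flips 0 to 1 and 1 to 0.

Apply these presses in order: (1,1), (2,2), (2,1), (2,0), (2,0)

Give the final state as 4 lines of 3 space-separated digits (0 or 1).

Answer: 1 1 0
0 1 1
1 1 1
0 0 0

Derivation:
After press 1 at (1,1):
1 1 0
0 0 0
0 1 1
0 1 1

After press 2 at (2,2):
1 1 0
0 0 1
0 0 0
0 1 0

After press 3 at (2,1):
1 1 0
0 1 1
1 1 1
0 0 0

After press 4 at (2,0):
1 1 0
1 1 1
0 0 1
1 0 0

After press 5 at (2,0):
1 1 0
0 1 1
1 1 1
0 0 0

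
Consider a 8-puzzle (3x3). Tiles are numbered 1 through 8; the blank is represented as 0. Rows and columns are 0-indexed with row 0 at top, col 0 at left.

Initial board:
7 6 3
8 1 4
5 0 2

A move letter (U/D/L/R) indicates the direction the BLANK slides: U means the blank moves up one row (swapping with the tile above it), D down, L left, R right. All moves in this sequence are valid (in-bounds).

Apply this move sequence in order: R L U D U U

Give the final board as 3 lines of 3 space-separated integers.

After move 1 (R):
7 6 3
8 1 4
5 2 0

After move 2 (L):
7 6 3
8 1 4
5 0 2

After move 3 (U):
7 6 3
8 0 4
5 1 2

After move 4 (D):
7 6 3
8 1 4
5 0 2

After move 5 (U):
7 6 3
8 0 4
5 1 2

After move 6 (U):
7 0 3
8 6 4
5 1 2

Answer: 7 0 3
8 6 4
5 1 2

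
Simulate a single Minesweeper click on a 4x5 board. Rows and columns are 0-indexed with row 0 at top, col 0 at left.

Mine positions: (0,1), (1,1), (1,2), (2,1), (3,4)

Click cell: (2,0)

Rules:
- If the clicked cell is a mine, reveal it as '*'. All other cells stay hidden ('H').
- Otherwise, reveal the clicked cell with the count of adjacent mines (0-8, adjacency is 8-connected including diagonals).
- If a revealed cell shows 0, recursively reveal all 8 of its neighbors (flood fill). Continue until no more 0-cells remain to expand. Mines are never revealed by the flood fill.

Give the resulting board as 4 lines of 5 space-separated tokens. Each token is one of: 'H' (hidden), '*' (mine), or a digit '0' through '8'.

H H H H H
H H H H H
2 H H H H
H H H H H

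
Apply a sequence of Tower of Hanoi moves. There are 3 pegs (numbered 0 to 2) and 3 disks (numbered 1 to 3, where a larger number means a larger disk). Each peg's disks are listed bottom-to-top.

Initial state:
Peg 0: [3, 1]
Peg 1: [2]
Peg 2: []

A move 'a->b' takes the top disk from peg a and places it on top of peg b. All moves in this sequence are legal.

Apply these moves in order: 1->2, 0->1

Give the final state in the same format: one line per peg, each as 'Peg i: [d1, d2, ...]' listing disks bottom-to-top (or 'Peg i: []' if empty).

After move 1 (1->2):
Peg 0: [3, 1]
Peg 1: []
Peg 2: [2]

After move 2 (0->1):
Peg 0: [3]
Peg 1: [1]
Peg 2: [2]

Answer: Peg 0: [3]
Peg 1: [1]
Peg 2: [2]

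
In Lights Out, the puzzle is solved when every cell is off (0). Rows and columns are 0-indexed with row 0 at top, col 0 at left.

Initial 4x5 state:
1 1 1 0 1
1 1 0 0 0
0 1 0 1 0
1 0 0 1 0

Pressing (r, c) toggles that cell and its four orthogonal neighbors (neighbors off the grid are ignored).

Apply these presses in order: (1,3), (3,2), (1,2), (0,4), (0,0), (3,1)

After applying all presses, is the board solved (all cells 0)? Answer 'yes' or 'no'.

After press 1 at (1,3):
1 1 1 1 1
1 1 1 1 1
0 1 0 0 0
1 0 0 1 0

After press 2 at (3,2):
1 1 1 1 1
1 1 1 1 1
0 1 1 0 0
1 1 1 0 0

After press 3 at (1,2):
1 1 0 1 1
1 0 0 0 1
0 1 0 0 0
1 1 1 0 0

After press 4 at (0,4):
1 1 0 0 0
1 0 0 0 0
0 1 0 0 0
1 1 1 0 0

After press 5 at (0,0):
0 0 0 0 0
0 0 0 0 0
0 1 0 0 0
1 1 1 0 0

After press 6 at (3,1):
0 0 0 0 0
0 0 0 0 0
0 0 0 0 0
0 0 0 0 0

Lights still on: 0

Answer: yes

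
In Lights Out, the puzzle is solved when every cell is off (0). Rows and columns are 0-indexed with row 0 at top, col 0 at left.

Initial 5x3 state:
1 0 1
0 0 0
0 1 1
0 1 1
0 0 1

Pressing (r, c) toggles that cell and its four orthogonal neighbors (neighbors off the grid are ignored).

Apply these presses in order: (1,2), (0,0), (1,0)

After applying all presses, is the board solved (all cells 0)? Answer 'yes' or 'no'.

After press 1 at (1,2):
1 0 0
0 1 1
0 1 0
0 1 1
0 0 1

After press 2 at (0,0):
0 1 0
1 1 1
0 1 0
0 1 1
0 0 1

After press 3 at (1,0):
1 1 0
0 0 1
1 1 0
0 1 1
0 0 1

Lights still on: 8

Answer: no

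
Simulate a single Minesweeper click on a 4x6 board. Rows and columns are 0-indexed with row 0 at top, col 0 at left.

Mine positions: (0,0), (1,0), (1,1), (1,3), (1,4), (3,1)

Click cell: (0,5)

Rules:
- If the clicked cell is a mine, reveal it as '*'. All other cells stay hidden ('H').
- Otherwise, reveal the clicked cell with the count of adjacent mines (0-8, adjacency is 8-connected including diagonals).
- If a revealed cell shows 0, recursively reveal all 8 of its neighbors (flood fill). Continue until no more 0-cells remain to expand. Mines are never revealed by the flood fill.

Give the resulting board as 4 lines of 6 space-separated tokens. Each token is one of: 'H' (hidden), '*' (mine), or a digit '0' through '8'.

H H H H H 1
H H H H H H
H H H H H H
H H H H H H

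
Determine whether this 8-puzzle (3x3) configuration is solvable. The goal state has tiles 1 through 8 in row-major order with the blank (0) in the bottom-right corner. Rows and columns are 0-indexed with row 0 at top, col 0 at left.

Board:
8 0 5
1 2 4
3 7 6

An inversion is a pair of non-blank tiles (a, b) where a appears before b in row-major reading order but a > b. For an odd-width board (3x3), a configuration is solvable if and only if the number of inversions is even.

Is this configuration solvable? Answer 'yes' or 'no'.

Inversions (pairs i<j in row-major order where tile[i] > tile[j] > 0): 13
13 is odd, so the puzzle is not solvable.

Answer: no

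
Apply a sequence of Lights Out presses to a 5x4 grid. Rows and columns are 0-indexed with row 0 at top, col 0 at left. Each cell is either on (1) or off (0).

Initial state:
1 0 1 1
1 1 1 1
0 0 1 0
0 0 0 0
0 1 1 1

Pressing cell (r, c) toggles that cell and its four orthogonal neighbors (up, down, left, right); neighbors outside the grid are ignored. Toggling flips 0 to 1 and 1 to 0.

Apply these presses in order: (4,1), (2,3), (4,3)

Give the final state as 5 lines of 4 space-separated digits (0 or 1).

Answer: 1 0 1 1
1 1 1 0
0 0 0 1
0 1 0 0
1 0 1 0

Derivation:
After press 1 at (4,1):
1 0 1 1
1 1 1 1
0 0 1 0
0 1 0 0
1 0 0 1

After press 2 at (2,3):
1 0 1 1
1 1 1 0
0 0 0 1
0 1 0 1
1 0 0 1

After press 3 at (4,3):
1 0 1 1
1 1 1 0
0 0 0 1
0 1 0 0
1 0 1 0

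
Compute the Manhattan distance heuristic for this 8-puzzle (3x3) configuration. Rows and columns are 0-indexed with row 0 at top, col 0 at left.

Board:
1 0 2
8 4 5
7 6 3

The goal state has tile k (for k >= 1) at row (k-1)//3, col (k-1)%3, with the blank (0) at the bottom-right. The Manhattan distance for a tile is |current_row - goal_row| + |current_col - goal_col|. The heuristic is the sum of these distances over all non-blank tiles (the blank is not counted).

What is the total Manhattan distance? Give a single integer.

Answer: 9

Derivation:
Tile 1: at (0,0), goal (0,0), distance |0-0|+|0-0| = 0
Tile 2: at (0,2), goal (0,1), distance |0-0|+|2-1| = 1
Tile 8: at (1,0), goal (2,1), distance |1-2|+|0-1| = 2
Tile 4: at (1,1), goal (1,0), distance |1-1|+|1-0| = 1
Tile 5: at (1,2), goal (1,1), distance |1-1|+|2-1| = 1
Tile 7: at (2,0), goal (2,0), distance |2-2|+|0-0| = 0
Tile 6: at (2,1), goal (1,2), distance |2-1|+|1-2| = 2
Tile 3: at (2,2), goal (0,2), distance |2-0|+|2-2| = 2
Sum: 0 + 1 + 2 + 1 + 1 + 0 + 2 + 2 = 9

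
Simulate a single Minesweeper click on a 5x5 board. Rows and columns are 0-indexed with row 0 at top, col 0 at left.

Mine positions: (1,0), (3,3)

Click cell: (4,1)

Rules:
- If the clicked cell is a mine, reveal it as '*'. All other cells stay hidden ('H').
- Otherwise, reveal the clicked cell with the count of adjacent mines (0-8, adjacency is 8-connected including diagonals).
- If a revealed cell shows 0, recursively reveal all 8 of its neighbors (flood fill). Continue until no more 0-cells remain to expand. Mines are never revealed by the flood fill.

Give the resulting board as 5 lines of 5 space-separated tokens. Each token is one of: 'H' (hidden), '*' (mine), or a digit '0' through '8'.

H H H H H
H H H H H
1 1 1 H H
0 0 1 H H
0 0 1 H H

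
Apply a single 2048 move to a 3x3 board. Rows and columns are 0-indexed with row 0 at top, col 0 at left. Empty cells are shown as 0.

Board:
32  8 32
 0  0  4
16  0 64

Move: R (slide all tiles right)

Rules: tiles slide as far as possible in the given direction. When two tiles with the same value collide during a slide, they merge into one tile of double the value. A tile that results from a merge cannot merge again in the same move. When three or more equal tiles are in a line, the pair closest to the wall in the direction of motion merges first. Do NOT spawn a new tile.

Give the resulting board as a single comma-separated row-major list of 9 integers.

Answer: 32, 8, 32, 0, 0, 4, 0, 16, 64

Derivation:
Slide right:
row 0: [32, 8, 32] -> [32, 8, 32]
row 1: [0, 0, 4] -> [0, 0, 4]
row 2: [16, 0, 64] -> [0, 16, 64]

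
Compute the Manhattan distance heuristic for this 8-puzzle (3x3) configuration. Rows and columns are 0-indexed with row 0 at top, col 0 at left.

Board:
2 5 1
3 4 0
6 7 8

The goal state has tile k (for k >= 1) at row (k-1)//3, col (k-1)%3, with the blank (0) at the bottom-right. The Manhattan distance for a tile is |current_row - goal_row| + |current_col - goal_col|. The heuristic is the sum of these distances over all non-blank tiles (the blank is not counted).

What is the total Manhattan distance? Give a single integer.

Answer: 13

Derivation:
Tile 2: (0,0)->(0,1) = 1
Tile 5: (0,1)->(1,1) = 1
Tile 1: (0,2)->(0,0) = 2
Tile 3: (1,0)->(0,2) = 3
Tile 4: (1,1)->(1,0) = 1
Tile 6: (2,0)->(1,2) = 3
Tile 7: (2,1)->(2,0) = 1
Tile 8: (2,2)->(2,1) = 1
Sum: 1 + 1 + 2 + 3 + 1 + 3 + 1 + 1 = 13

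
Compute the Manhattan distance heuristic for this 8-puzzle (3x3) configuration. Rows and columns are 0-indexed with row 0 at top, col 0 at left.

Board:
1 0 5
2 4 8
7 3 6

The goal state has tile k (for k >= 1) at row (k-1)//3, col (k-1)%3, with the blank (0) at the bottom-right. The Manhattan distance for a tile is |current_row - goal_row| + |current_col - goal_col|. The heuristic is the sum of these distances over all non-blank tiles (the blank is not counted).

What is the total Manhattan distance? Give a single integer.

Answer: 11

Derivation:
Tile 1: (0,0)->(0,0) = 0
Tile 5: (0,2)->(1,1) = 2
Tile 2: (1,0)->(0,1) = 2
Tile 4: (1,1)->(1,0) = 1
Tile 8: (1,2)->(2,1) = 2
Tile 7: (2,0)->(2,0) = 0
Tile 3: (2,1)->(0,2) = 3
Tile 6: (2,2)->(1,2) = 1
Sum: 0 + 2 + 2 + 1 + 2 + 0 + 3 + 1 = 11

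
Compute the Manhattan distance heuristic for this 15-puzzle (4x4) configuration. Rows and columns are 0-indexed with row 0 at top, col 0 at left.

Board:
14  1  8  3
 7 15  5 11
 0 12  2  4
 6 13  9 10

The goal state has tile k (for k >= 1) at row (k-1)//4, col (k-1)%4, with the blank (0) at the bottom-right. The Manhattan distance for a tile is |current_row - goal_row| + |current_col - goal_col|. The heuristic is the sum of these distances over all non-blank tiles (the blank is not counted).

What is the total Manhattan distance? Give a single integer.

Answer: 34

Derivation:
Tile 14: at (0,0), goal (3,1), distance |0-3|+|0-1| = 4
Tile 1: at (0,1), goal (0,0), distance |0-0|+|1-0| = 1
Tile 8: at (0,2), goal (1,3), distance |0-1|+|2-3| = 2
Tile 3: at (0,3), goal (0,2), distance |0-0|+|3-2| = 1
Tile 7: at (1,0), goal (1,2), distance |1-1|+|0-2| = 2
Tile 15: at (1,1), goal (3,2), distance |1-3|+|1-2| = 3
Tile 5: at (1,2), goal (1,0), distance |1-1|+|2-0| = 2
Tile 11: at (1,3), goal (2,2), distance |1-2|+|3-2| = 2
Tile 12: at (2,1), goal (2,3), distance |2-2|+|1-3| = 2
Tile 2: at (2,2), goal (0,1), distance |2-0|+|2-1| = 3
Tile 4: at (2,3), goal (0,3), distance |2-0|+|3-3| = 2
Tile 6: at (3,0), goal (1,1), distance |3-1|+|0-1| = 3
Tile 13: at (3,1), goal (3,0), distance |3-3|+|1-0| = 1
Tile 9: at (3,2), goal (2,0), distance |3-2|+|2-0| = 3
Tile 10: at (3,3), goal (2,1), distance |3-2|+|3-1| = 3
Sum: 4 + 1 + 2 + 1 + 2 + 3 + 2 + 2 + 2 + 3 + 2 + 3 + 1 + 3 + 3 = 34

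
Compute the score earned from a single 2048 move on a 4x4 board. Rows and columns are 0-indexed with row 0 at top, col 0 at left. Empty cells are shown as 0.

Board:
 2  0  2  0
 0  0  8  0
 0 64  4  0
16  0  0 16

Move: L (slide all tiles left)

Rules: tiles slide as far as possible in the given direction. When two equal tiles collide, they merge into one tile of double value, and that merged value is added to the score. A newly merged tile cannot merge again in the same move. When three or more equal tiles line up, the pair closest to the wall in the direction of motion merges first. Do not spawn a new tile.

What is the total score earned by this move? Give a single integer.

Slide left:
row 0: [2, 0, 2, 0] -> [4, 0, 0, 0]  score +4 (running 4)
row 1: [0, 0, 8, 0] -> [8, 0, 0, 0]  score +0 (running 4)
row 2: [0, 64, 4, 0] -> [64, 4, 0, 0]  score +0 (running 4)
row 3: [16, 0, 0, 16] -> [32, 0, 0, 0]  score +32 (running 36)
Board after move:
 4  0  0  0
 8  0  0  0
64  4  0  0
32  0  0  0

Answer: 36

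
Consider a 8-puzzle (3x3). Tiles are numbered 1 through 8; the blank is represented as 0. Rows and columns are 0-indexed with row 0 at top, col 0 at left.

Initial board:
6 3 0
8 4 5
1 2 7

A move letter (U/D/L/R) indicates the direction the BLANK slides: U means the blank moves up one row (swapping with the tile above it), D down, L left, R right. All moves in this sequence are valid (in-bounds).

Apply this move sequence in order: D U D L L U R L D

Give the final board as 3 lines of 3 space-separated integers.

Answer: 6 3 5
0 8 4
1 2 7

Derivation:
After move 1 (D):
6 3 5
8 4 0
1 2 7

After move 2 (U):
6 3 0
8 4 5
1 2 7

After move 3 (D):
6 3 5
8 4 0
1 2 7

After move 4 (L):
6 3 5
8 0 4
1 2 7

After move 5 (L):
6 3 5
0 8 4
1 2 7

After move 6 (U):
0 3 5
6 8 4
1 2 7

After move 7 (R):
3 0 5
6 8 4
1 2 7

After move 8 (L):
0 3 5
6 8 4
1 2 7

After move 9 (D):
6 3 5
0 8 4
1 2 7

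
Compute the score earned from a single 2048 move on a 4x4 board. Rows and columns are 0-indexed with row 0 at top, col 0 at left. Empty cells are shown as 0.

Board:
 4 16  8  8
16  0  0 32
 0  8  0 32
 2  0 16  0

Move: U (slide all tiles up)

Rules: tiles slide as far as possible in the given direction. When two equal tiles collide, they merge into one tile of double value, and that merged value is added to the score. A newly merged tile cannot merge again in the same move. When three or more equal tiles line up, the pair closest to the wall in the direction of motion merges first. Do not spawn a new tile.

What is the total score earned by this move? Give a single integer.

Slide up:
col 0: [4, 16, 0, 2] -> [4, 16, 2, 0]  score +0 (running 0)
col 1: [16, 0, 8, 0] -> [16, 8, 0, 0]  score +0 (running 0)
col 2: [8, 0, 0, 16] -> [8, 16, 0, 0]  score +0 (running 0)
col 3: [8, 32, 32, 0] -> [8, 64, 0, 0]  score +64 (running 64)
Board after move:
 4 16  8  8
16  8 16 64
 2  0  0  0
 0  0  0  0

Answer: 64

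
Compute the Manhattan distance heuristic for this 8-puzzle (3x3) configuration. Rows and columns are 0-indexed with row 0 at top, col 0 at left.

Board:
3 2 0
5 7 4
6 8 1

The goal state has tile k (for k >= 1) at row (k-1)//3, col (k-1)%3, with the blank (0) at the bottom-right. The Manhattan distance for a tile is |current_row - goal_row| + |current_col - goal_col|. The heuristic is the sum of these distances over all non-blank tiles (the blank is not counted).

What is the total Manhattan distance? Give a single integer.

Answer: 14

Derivation:
Tile 3: at (0,0), goal (0,2), distance |0-0|+|0-2| = 2
Tile 2: at (0,1), goal (0,1), distance |0-0|+|1-1| = 0
Tile 5: at (1,0), goal (1,1), distance |1-1|+|0-1| = 1
Tile 7: at (1,1), goal (2,0), distance |1-2|+|1-0| = 2
Tile 4: at (1,2), goal (1,0), distance |1-1|+|2-0| = 2
Tile 6: at (2,0), goal (1,2), distance |2-1|+|0-2| = 3
Tile 8: at (2,1), goal (2,1), distance |2-2|+|1-1| = 0
Tile 1: at (2,2), goal (0,0), distance |2-0|+|2-0| = 4
Sum: 2 + 0 + 1 + 2 + 2 + 3 + 0 + 4 = 14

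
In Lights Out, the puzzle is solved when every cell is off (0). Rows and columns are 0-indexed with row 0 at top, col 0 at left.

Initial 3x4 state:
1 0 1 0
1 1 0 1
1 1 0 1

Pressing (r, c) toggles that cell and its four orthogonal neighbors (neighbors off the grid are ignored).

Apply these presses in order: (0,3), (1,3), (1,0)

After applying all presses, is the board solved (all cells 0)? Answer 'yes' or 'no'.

Answer: no

Derivation:
After press 1 at (0,3):
1 0 0 1
1 1 0 0
1 1 0 1

After press 2 at (1,3):
1 0 0 0
1 1 1 1
1 1 0 0

After press 3 at (1,0):
0 0 0 0
0 0 1 1
0 1 0 0

Lights still on: 3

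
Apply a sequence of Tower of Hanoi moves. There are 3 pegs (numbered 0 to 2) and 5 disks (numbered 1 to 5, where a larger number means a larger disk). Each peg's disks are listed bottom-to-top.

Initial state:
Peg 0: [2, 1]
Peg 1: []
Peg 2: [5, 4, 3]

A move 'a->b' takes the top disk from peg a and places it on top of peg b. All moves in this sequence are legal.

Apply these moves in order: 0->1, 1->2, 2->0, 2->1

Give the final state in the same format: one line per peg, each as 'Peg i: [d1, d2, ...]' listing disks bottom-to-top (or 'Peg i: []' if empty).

After move 1 (0->1):
Peg 0: [2]
Peg 1: [1]
Peg 2: [5, 4, 3]

After move 2 (1->2):
Peg 0: [2]
Peg 1: []
Peg 2: [5, 4, 3, 1]

After move 3 (2->0):
Peg 0: [2, 1]
Peg 1: []
Peg 2: [5, 4, 3]

After move 4 (2->1):
Peg 0: [2, 1]
Peg 1: [3]
Peg 2: [5, 4]

Answer: Peg 0: [2, 1]
Peg 1: [3]
Peg 2: [5, 4]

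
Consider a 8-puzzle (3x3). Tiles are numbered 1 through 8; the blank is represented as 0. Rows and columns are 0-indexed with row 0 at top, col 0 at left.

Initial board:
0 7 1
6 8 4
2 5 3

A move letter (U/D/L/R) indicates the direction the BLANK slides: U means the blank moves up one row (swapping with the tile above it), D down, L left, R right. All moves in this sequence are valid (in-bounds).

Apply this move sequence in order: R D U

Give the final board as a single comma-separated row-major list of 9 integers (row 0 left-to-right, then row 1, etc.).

After move 1 (R):
7 0 1
6 8 4
2 5 3

After move 2 (D):
7 8 1
6 0 4
2 5 3

After move 3 (U):
7 0 1
6 8 4
2 5 3

Answer: 7, 0, 1, 6, 8, 4, 2, 5, 3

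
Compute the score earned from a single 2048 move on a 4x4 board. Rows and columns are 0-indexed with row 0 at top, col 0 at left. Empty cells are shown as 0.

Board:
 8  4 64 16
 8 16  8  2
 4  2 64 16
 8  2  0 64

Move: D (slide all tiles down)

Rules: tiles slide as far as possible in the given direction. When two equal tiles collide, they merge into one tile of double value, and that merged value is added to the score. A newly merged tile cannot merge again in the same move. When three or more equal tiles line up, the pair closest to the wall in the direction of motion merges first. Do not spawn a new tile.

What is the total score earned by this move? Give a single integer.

Answer: 20

Derivation:
Slide down:
col 0: [8, 8, 4, 8] -> [0, 16, 4, 8]  score +16 (running 16)
col 1: [4, 16, 2, 2] -> [0, 4, 16, 4]  score +4 (running 20)
col 2: [64, 8, 64, 0] -> [0, 64, 8, 64]  score +0 (running 20)
col 3: [16, 2, 16, 64] -> [16, 2, 16, 64]  score +0 (running 20)
Board after move:
 0  0  0 16
16  4 64  2
 4 16  8 16
 8  4 64 64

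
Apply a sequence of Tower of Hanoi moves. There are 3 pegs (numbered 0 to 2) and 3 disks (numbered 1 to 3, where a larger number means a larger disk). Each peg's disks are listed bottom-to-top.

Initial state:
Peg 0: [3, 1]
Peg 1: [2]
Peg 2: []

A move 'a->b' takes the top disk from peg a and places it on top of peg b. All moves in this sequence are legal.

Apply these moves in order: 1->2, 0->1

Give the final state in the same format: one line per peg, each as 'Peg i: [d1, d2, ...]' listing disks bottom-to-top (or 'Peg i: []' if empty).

After move 1 (1->2):
Peg 0: [3, 1]
Peg 1: []
Peg 2: [2]

After move 2 (0->1):
Peg 0: [3]
Peg 1: [1]
Peg 2: [2]

Answer: Peg 0: [3]
Peg 1: [1]
Peg 2: [2]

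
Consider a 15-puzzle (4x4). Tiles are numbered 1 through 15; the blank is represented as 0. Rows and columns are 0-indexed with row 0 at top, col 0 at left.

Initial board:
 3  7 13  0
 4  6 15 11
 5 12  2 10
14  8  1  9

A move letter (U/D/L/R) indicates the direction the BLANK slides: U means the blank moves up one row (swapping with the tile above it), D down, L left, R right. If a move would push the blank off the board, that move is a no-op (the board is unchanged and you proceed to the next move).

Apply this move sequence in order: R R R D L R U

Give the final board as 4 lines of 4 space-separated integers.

Answer:  3  7 13  0
 4  6 15 11
 5 12  2 10
14  8  1  9

Derivation:
After move 1 (R):
 3  7 13  0
 4  6 15 11
 5 12  2 10
14  8  1  9

After move 2 (R):
 3  7 13  0
 4  6 15 11
 5 12  2 10
14  8  1  9

After move 3 (R):
 3  7 13  0
 4  6 15 11
 5 12  2 10
14  8  1  9

After move 4 (D):
 3  7 13 11
 4  6 15  0
 5 12  2 10
14  8  1  9

After move 5 (L):
 3  7 13 11
 4  6  0 15
 5 12  2 10
14  8  1  9

After move 6 (R):
 3  7 13 11
 4  6 15  0
 5 12  2 10
14  8  1  9

After move 7 (U):
 3  7 13  0
 4  6 15 11
 5 12  2 10
14  8  1  9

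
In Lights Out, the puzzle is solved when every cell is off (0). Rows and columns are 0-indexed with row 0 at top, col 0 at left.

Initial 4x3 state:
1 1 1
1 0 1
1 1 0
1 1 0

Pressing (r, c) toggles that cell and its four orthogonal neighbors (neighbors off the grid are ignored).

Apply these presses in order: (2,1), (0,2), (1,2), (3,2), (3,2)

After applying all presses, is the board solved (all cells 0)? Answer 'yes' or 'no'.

After press 1 at (2,1):
1 1 1
1 1 1
0 0 1
1 0 0

After press 2 at (0,2):
1 0 0
1 1 0
0 0 1
1 0 0

After press 3 at (1,2):
1 0 1
1 0 1
0 0 0
1 0 0

After press 4 at (3,2):
1 0 1
1 0 1
0 0 1
1 1 1

After press 5 at (3,2):
1 0 1
1 0 1
0 0 0
1 0 0

Lights still on: 5

Answer: no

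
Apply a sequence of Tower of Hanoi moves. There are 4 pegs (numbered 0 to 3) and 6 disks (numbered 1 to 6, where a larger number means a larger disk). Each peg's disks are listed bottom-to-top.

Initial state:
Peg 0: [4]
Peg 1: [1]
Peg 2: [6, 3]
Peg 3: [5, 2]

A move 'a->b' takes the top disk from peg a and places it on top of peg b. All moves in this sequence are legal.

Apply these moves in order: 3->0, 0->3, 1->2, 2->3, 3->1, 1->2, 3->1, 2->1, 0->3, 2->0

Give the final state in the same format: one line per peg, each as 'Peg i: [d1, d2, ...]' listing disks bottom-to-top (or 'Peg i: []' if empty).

Answer: Peg 0: [3]
Peg 1: [2, 1]
Peg 2: [6]
Peg 3: [5, 4]

Derivation:
After move 1 (3->0):
Peg 0: [4, 2]
Peg 1: [1]
Peg 2: [6, 3]
Peg 3: [5]

After move 2 (0->3):
Peg 0: [4]
Peg 1: [1]
Peg 2: [6, 3]
Peg 3: [5, 2]

After move 3 (1->2):
Peg 0: [4]
Peg 1: []
Peg 2: [6, 3, 1]
Peg 3: [5, 2]

After move 4 (2->3):
Peg 0: [4]
Peg 1: []
Peg 2: [6, 3]
Peg 3: [5, 2, 1]

After move 5 (3->1):
Peg 0: [4]
Peg 1: [1]
Peg 2: [6, 3]
Peg 3: [5, 2]

After move 6 (1->2):
Peg 0: [4]
Peg 1: []
Peg 2: [6, 3, 1]
Peg 3: [5, 2]

After move 7 (3->1):
Peg 0: [4]
Peg 1: [2]
Peg 2: [6, 3, 1]
Peg 3: [5]

After move 8 (2->1):
Peg 0: [4]
Peg 1: [2, 1]
Peg 2: [6, 3]
Peg 3: [5]

After move 9 (0->3):
Peg 0: []
Peg 1: [2, 1]
Peg 2: [6, 3]
Peg 3: [5, 4]

After move 10 (2->0):
Peg 0: [3]
Peg 1: [2, 1]
Peg 2: [6]
Peg 3: [5, 4]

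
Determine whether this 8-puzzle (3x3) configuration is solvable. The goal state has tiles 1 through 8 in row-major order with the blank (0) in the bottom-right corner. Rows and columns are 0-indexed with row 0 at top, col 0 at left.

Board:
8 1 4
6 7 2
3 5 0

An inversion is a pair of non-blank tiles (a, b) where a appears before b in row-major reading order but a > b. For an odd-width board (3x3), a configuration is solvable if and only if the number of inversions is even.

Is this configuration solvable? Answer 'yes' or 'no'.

Answer: no

Derivation:
Inversions (pairs i<j in row-major order where tile[i] > tile[j] > 0): 15
15 is odd, so the puzzle is not solvable.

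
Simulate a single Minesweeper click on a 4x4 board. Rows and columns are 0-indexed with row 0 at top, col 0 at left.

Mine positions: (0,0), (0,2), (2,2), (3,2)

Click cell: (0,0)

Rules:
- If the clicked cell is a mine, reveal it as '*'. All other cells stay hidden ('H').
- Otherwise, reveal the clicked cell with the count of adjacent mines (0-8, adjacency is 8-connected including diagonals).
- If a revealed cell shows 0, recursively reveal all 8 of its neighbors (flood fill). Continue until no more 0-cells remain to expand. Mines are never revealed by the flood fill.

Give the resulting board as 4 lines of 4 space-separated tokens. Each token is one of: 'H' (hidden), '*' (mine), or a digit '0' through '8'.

* H H H
H H H H
H H H H
H H H H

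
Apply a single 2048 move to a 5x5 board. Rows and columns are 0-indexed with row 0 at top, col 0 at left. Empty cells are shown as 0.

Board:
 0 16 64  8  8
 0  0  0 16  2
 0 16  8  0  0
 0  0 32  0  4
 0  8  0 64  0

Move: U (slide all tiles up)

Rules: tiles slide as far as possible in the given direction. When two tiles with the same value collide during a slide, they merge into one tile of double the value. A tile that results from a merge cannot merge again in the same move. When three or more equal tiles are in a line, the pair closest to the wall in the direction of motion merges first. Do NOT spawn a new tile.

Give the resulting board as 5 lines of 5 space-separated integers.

Answer:  0 32 64  8  8
 0  8  8 16  2
 0  0 32 64  4
 0  0  0  0  0
 0  0  0  0  0

Derivation:
Slide up:
col 0: [0, 0, 0, 0, 0] -> [0, 0, 0, 0, 0]
col 1: [16, 0, 16, 0, 8] -> [32, 8, 0, 0, 0]
col 2: [64, 0, 8, 32, 0] -> [64, 8, 32, 0, 0]
col 3: [8, 16, 0, 0, 64] -> [8, 16, 64, 0, 0]
col 4: [8, 2, 0, 4, 0] -> [8, 2, 4, 0, 0]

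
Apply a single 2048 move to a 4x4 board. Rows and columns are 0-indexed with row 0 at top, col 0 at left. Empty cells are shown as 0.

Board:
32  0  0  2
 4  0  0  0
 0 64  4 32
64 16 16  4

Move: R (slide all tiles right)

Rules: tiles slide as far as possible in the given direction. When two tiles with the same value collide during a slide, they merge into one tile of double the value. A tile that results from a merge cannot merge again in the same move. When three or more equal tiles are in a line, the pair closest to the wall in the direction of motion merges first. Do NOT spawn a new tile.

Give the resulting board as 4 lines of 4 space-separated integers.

Answer:  0  0 32  2
 0  0  0  4
 0 64  4 32
 0 64 32  4

Derivation:
Slide right:
row 0: [32, 0, 0, 2] -> [0, 0, 32, 2]
row 1: [4, 0, 0, 0] -> [0, 0, 0, 4]
row 2: [0, 64, 4, 32] -> [0, 64, 4, 32]
row 3: [64, 16, 16, 4] -> [0, 64, 32, 4]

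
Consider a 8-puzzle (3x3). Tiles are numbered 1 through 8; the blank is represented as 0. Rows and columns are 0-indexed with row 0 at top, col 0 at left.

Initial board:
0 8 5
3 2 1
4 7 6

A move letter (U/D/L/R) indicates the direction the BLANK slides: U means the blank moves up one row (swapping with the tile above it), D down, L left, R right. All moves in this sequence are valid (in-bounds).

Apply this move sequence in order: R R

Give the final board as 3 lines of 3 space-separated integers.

After move 1 (R):
8 0 5
3 2 1
4 7 6

After move 2 (R):
8 5 0
3 2 1
4 7 6

Answer: 8 5 0
3 2 1
4 7 6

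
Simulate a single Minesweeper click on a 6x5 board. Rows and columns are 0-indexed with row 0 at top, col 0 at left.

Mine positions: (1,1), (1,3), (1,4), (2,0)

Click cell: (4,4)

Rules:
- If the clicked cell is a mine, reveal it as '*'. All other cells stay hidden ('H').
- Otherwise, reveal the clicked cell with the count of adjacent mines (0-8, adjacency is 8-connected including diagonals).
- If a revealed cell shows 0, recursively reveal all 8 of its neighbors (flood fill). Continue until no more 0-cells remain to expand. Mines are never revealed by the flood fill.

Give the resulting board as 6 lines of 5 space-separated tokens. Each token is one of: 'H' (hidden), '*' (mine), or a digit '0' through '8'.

H H H H H
H H H H H
H 2 2 2 2
1 1 0 0 0
0 0 0 0 0
0 0 0 0 0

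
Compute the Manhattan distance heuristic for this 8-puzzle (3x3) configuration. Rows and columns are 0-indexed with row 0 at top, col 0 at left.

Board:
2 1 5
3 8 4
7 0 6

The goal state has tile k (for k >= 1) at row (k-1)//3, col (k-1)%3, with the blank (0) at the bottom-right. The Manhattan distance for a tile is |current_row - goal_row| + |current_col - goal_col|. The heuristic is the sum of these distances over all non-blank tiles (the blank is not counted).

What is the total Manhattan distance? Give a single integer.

Answer: 11

Derivation:
Tile 2: at (0,0), goal (0,1), distance |0-0|+|0-1| = 1
Tile 1: at (0,1), goal (0,0), distance |0-0|+|1-0| = 1
Tile 5: at (0,2), goal (1,1), distance |0-1|+|2-1| = 2
Tile 3: at (1,0), goal (0,2), distance |1-0|+|0-2| = 3
Tile 8: at (1,1), goal (2,1), distance |1-2|+|1-1| = 1
Tile 4: at (1,2), goal (1,0), distance |1-1|+|2-0| = 2
Tile 7: at (2,0), goal (2,0), distance |2-2|+|0-0| = 0
Tile 6: at (2,2), goal (1,2), distance |2-1|+|2-2| = 1
Sum: 1 + 1 + 2 + 3 + 1 + 2 + 0 + 1 = 11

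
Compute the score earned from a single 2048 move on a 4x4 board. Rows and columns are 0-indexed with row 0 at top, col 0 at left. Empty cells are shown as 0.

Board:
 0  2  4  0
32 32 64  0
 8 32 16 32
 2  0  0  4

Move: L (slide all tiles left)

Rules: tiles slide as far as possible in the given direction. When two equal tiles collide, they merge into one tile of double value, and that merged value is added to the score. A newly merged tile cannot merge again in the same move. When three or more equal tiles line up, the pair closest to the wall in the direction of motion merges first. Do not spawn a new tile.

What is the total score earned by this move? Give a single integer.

Answer: 64

Derivation:
Slide left:
row 0: [0, 2, 4, 0] -> [2, 4, 0, 0]  score +0 (running 0)
row 1: [32, 32, 64, 0] -> [64, 64, 0, 0]  score +64 (running 64)
row 2: [8, 32, 16, 32] -> [8, 32, 16, 32]  score +0 (running 64)
row 3: [2, 0, 0, 4] -> [2, 4, 0, 0]  score +0 (running 64)
Board after move:
 2  4  0  0
64 64  0  0
 8 32 16 32
 2  4  0  0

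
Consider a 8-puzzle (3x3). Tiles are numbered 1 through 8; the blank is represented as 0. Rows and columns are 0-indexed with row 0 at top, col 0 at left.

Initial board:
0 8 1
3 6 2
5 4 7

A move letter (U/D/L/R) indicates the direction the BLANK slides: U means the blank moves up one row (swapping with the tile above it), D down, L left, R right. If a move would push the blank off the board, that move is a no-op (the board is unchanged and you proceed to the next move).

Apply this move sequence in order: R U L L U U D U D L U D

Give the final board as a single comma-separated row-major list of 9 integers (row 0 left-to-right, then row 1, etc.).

After move 1 (R):
8 0 1
3 6 2
5 4 7

After move 2 (U):
8 0 1
3 6 2
5 4 7

After move 3 (L):
0 8 1
3 6 2
5 4 7

After move 4 (L):
0 8 1
3 6 2
5 4 7

After move 5 (U):
0 8 1
3 6 2
5 4 7

After move 6 (U):
0 8 1
3 6 2
5 4 7

After move 7 (D):
3 8 1
0 6 2
5 4 7

After move 8 (U):
0 8 1
3 6 2
5 4 7

After move 9 (D):
3 8 1
0 6 2
5 4 7

After move 10 (L):
3 8 1
0 6 2
5 4 7

After move 11 (U):
0 8 1
3 6 2
5 4 7

After move 12 (D):
3 8 1
0 6 2
5 4 7

Answer: 3, 8, 1, 0, 6, 2, 5, 4, 7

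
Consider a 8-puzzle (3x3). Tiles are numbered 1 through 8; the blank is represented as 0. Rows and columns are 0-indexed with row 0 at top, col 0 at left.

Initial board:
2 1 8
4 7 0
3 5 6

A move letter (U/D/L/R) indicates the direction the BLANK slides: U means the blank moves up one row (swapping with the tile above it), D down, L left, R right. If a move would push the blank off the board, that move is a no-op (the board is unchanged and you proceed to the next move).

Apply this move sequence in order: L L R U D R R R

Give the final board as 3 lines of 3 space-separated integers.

Answer: 2 1 8
4 7 0
3 5 6

Derivation:
After move 1 (L):
2 1 8
4 0 7
3 5 6

After move 2 (L):
2 1 8
0 4 7
3 5 6

After move 3 (R):
2 1 8
4 0 7
3 5 6

After move 4 (U):
2 0 8
4 1 7
3 5 6

After move 5 (D):
2 1 8
4 0 7
3 5 6

After move 6 (R):
2 1 8
4 7 0
3 5 6

After move 7 (R):
2 1 8
4 7 0
3 5 6

After move 8 (R):
2 1 8
4 7 0
3 5 6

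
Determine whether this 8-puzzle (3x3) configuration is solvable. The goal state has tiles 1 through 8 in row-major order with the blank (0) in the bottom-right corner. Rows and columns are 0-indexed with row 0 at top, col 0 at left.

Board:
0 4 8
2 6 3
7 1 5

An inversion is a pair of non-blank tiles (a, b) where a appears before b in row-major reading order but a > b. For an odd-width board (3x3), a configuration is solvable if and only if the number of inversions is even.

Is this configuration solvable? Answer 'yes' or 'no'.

Inversions (pairs i<j in row-major order where tile[i] > tile[j] > 0): 16
16 is even, so the puzzle is solvable.

Answer: yes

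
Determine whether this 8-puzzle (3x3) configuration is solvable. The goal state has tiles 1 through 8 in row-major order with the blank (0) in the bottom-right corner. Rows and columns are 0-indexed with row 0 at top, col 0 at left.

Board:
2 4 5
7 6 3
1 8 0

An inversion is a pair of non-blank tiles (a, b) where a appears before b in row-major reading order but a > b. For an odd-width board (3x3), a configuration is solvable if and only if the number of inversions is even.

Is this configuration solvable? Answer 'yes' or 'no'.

Answer: no

Derivation:
Inversions (pairs i<j in row-major order where tile[i] > tile[j] > 0): 11
11 is odd, so the puzzle is not solvable.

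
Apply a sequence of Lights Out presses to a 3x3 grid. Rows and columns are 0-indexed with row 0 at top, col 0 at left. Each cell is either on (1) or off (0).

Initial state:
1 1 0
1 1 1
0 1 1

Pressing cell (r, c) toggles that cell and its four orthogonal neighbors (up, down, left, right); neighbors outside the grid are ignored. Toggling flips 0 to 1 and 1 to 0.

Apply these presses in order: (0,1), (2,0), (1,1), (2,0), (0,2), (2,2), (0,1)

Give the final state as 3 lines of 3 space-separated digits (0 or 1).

Answer: 1 1 1
0 0 0
0 1 0

Derivation:
After press 1 at (0,1):
0 0 1
1 0 1
0 1 1

After press 2 at (2,0):
0 0 1
0 0 1
1 0 1

After press 3 at (1,1):
0 1 1
1 1 0
1 1 1

After press 4 at (2,0):
0 1 1
0 1 0
0 0 1

After press 5 at (0,2):
0 0 0
0 1 1
0 0 1

After press 6 at (2,2):
0 0 0
0 1 0
0 1 0

After press 7 at (0,1):
1 1 1
0 0 0
0 1 0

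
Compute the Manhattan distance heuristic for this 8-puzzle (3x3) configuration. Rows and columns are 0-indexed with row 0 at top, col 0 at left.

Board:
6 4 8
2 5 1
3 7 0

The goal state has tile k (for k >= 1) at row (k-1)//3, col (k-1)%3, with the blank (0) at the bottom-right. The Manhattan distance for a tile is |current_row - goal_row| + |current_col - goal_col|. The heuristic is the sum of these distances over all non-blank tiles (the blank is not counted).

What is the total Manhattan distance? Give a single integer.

Tile 6: at (0,0), goal (1,2), distance |0-1|+|0-2| = 3
Tile 4: at (0,1), goal (1,0), distance |0-1|+|1-0| = 2
Tile 8: at (0,2), goal (2,1), distance |0-2|+|2-1| = 3
Tile 2: at (1,0), goal (0,1), distance |1-0|+|0-1| = 2
Tile 5: at (1,1), goal (1,1), distance |1-1|+|1-1| = 0
Tile 1: at (1,2), goal (0,0), distance |1-0|+|2-0| = 3
Tile 3: at (2,0), goal (0,2), distance |2-0|+|0-2| = 4
Tile 7: at (2,1), goal (2,0), distance |2-2|+|1-0| = 1
Sum: 3 + 2 + 3 + 2 + 0 + 3 + 4 + 1 = 18

Answer: 18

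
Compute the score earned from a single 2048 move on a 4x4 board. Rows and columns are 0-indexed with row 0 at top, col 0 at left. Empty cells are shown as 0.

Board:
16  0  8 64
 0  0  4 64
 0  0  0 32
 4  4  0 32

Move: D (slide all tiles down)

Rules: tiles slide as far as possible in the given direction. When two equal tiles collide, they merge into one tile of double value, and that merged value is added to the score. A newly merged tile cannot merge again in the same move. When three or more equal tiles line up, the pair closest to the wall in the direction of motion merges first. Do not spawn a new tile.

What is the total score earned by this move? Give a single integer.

Answer: 192

Derivation:
Slide down:
col 0: [16, 0, 0, 4] -> [0, 0, 16, 4]  score +0 (running 0)
col 1: [0, 0, 0, 4] -> [0, 0, 0, 4]  score +0 (running 0)
col 2: [8, 4, 0, 0] -> [0, 0, 8, 4]  score +0 (running 0)
col 3: [64, 64, 32, 32] -> [0, 0, 128, 64]  score +192 (running 192)
Board after move:
  0   0   0   0
  0   0   0   0
 16   0   8 128
  4   4   4  64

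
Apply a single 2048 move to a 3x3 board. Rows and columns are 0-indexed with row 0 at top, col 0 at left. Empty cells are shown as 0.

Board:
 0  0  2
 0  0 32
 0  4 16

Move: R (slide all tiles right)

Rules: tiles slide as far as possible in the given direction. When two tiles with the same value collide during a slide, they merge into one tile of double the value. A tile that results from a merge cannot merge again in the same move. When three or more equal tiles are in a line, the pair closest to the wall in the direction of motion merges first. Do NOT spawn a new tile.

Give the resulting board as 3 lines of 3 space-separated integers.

Answer:  0  0  2
 0  0 32
 0  4 16

Derivation:
Slide right:
row 0: [0, 0, 2] -> [0, 0, 2]
row 1: [0, 0, 32] -> [0, 0, 32]
row 2: [0, 4, 16] -> [0, 4, 16]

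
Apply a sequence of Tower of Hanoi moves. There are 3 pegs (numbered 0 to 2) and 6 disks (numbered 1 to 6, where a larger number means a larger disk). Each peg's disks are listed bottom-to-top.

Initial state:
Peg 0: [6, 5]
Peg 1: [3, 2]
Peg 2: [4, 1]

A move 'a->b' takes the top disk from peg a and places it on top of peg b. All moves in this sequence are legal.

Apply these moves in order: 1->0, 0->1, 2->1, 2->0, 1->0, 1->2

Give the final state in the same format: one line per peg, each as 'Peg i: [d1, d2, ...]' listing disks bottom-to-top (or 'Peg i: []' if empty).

After move 1 (1->0):
Peg 0: [6, 5, 2]
Peg 1: [3]
Peg 2: [4, 1]

After move 2 (0->1):
Peg 0: [6, 5]
Peg 1: [3, 2]
Peg 2: [4, 1]

After move 3 (2->1):
Peg 0: [6, 5]
Peg 1: [3, 2, 1]
Peg 2: [4]

After move 4 (2->0):
Peg 0: [6, 5, 4]
Peg 1: [3, 2, 1]
Peg 2: []

After move 5 (1->0):
Peg 0: [6, 5, 4, 1]
Peg 1: [3, 2]
Peg 2: []

After move 6 (1->2):
Peg 0: [6, 5, 4, 1]
Peg 1: [3]
Peg 2: [2]

Answer: Peg 0: [6, 5, 4, 1]
Peg 1: [3]
Peg 2: [2]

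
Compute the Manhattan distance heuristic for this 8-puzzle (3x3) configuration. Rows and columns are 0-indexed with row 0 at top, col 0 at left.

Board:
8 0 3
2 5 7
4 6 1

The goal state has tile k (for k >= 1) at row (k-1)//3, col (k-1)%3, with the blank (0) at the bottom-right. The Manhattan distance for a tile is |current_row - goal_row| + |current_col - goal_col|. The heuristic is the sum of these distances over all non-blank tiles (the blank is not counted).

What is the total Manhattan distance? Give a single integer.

Answer: 15

Derivation:
Tile 8: at (0,0), goal (2,1), distance |0-2|+|0-1| = 3
Tile 3: at (0,2), goal (0,2), distance |0-0|+|2-2| = 0
Tile 2: at (1,0), goal (0,1), distance |1-0|+|0-1| = 2
Tile 5: at (1,1), goal (1,1), distance |1-1|+|1-1| = 0
Tile 7: at (1,2), goal (2,0), distance |1-2|+|2-0| = 3
Tile 4: at (2,0), goal (1,0), distance |2-1|+|0-0| = 1
Tile 6: at (2,1), goal (1,2), distance |2-1|+|1-2| = 2
Tile 1: at (2,2), goal (0,0), distance |2-0|+|2-0| = 4
Sum: 3 + 0 + 2 + 0 + 3 + 1 + 2 + 4 = 15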